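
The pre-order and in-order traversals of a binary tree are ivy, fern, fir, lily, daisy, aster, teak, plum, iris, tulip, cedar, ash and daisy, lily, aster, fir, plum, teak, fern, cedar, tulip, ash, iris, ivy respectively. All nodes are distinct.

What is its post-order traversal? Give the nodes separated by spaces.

daisy aster lily plum teak fir cedar ash tulip iris fern ivy

The first element of pre-order is the root; it splits in-order into left and right subtrees.
Root ivy: left subtree has 11 nodes {daisy, lily, aster, fir, plum, teak, fern, cedar, tulip, ash, iris}, right has 0 { }.
  Root fern: left subtree has 6 nodes {daisy, lily, aster, fir, plum, teak}, right has 4 {cedar, tulip, ash, iris}.
    Root fir: left subtree has 3 nodes {daisy, lily, aster}, right has 2 {plum, teak}.
      Root lily: left subtree has 1 node {daisy}, right has 1 {aster}.
      Root teak: left subtree has 1 node {plum}, right has 0 { }.
    Root iris: left subtree has 3 nodes {cedar, tulip, ash}, right has 0 { }.
      Root tulip: left subtree has 1 node {cedar}, right has 1 {ash}.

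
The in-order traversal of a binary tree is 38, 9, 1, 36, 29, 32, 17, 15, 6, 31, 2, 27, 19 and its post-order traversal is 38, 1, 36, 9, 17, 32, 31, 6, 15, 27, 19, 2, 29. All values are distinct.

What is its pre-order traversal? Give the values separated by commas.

The last element of post-order is the root; it splits in-order into left and right subtrees.
Root 29: left subtree has 4 nodes {38, 9, 1, 36}, right has 8 {32, 17, 15, 6, 31, 2, 27, 19}.
  Root 9: left subtree has 1 node {38}, right has 2 {1, 36}.
    Root 36: left subtree has 1 node {1}, right has 0 { }.
  Root 2: left subtree has 5 nodes {32, 17, 15, 6, 31}, right has 2 {27, 19}.
    Root 15: left subtree has 2 nodes {32, 17}, right has 2 {6, 31}.
      Root 32: left subtree has 0 nodes { }, right has 1 {17}.
      Root 6: left subtree has 0 nodes { }, right has 1 {31}.
    Root 19: left subtree has 1 node {27}, right has 0 { }.

29, 9, 38, 36, 1, 2, 15, 32, 17, 6, 31, 19, 27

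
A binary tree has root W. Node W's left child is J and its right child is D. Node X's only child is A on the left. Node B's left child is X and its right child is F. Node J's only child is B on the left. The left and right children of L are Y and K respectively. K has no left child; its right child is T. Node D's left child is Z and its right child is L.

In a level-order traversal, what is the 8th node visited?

Level-order visits nodes level by level from the root, left to right within each level.
Level 0: W
Level 1: J, D
Level 2: B, Z, L
Level 3: X, F, Y, K
Level 4: A, T
Full level-order sequence: W, J, D, B, Z, L, X, F, Y, K, A, T.

F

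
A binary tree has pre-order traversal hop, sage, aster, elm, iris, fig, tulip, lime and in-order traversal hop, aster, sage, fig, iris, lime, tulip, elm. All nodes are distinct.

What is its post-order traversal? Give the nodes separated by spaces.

The first element of pre-order is the root; it splits in-order into left and right subtrees.
Root hop: left subtree has 0 nodes { }, right has 7 {aster, sage, fig, iris, lime, tulip, elm}.
  Root sage: left subtree has 1 node {aster}, right has 5 {fig, iris, lime, tulip, elm}.
    Root elm: left subtree has 4 nodes {fig, iris, lime, tulip}, right has 0 { }.
      Root iris: left subtree has 1 node {fig}, right has 2 {lime, tulip}.
        Root tulip: left subtree has 1 node {lime}, right has 0 { }.

aster fig lime tulip iris elm sage hop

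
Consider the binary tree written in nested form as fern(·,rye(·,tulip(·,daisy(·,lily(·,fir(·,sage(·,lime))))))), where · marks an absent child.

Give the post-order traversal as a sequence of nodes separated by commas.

Post-order visits the left subtree, then the right subtree, then the node.
At fern: no left child.
At fern: go right to rye.
  At rye: no left child.
  At rye: go right to tulip.
    At tulip: no left child.
    At tulip: go right to daisy.
      At daisy: no left child.
      At daisy: go right to lily.
        At lily: no left child.
        At lily: go right to fir.
          At fir: no left child.
          At fir: go right to sage.
            At sage: no left child.
            At sage: go right to lime.
              lime is a leaf — visit lime.
            Visit sage.
          Visit fir.
        Visit lily.
      Visit daisy.
    Visit tulip.
  Visit rye.
Visit fern.

lime, sage, fir, lily, daisy, tulip, rye, fern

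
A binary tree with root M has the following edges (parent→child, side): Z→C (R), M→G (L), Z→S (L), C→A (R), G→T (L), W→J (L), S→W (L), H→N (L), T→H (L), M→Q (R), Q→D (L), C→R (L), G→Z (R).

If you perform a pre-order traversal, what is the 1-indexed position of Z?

Pre-order visits the node, then its left subtree, then its right subtree.
Visit M.
At M: go left to G.
  Visit G.
  At G: go left to T.
    Visit T.
    At T: go left to H.
      Visit H.
      At H: go left to N.
        N is a leaf — visit N.
      At H: no right child.
    At T: no right child.
  At G: go right to Z.
    Visit Z.
    At Z: go left to S.
      Visit S.
      At S: go left to W.
        Visit W.
        At W: go left to J.
          J is a leaf — visit J.
        At W: no right child.
      At S: no right child.
    At Z: go right to C.
      Visit C.
      At C: go left to R.
        R is a leaf — visit R.
      At C: go right to A.
        A is a leaf — visit A.
At M: go right to Q.
  Visit Q.
  At Q: go left to D.
    D is a leaf — visit D.
  At Q: no right child.
Full pre-order sequence: M, G, T, H, N, Z, S, W, J, C, R, A, Q, D.

6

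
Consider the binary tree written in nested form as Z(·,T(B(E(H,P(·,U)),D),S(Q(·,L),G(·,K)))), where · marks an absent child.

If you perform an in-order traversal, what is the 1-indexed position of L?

10

In-order visits the left subtree, then the node, then the right subtree.
At Z: no left child.
Visit Z.
At Z: go right to T.
  At T: go left to B.
    At B: go left to E.
      At E: go left to H.
        H is a leaf — visit H.
      Visit E.
      At E: go right to P.
        At P: no left child.
        Visit P.
        At P: go right to U.
          U is a leaf — visit U.
    Visit B.
    At B: go right to D.
      D is a leaf — visit D.
  Visit T.
  At T: go right to S.
    At S: go left to Q.
      At Q: no left child.
      Visit Q.
      At Q: go right to L.
        L is a leaf — visit L.
    Visit S.
    At S: go right to G.
      At G: no left child.
      Visit G.
      At G: go right to K.
        K is a leaf — visit K.
Full in-order sequence: Z, H, E, P, U, B, D, T, Q, L, S, G, K.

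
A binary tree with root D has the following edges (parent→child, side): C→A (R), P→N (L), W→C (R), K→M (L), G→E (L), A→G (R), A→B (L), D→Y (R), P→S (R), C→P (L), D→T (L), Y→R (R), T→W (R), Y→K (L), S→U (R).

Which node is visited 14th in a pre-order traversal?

K

Pre-order visits the node, then its left subtree, then its right subtree.
Visit D.
At D: go left to T.
  Visit T.
  At T: no left child.
  At T: go right to W.
    Visit W.
    At W: no left child.
    At W: go right to C.
      Visit C.
      At C: go left to P.
        Visit P.
        At P: go left to N.
          N is a leaf — visit N.
        At P: go right to S.
          Visit S.
          At S: no left child.
          At S: go right to U.
            U is a leaf — visit U.
      At C: go right to A.
        Visit A.
        At A: go left to B.
          B is a leaf — visit B.
        At A: go right to G.
          Visit G.
          At G: go left to E.
            E is a leaf — visit E.
          At G: no right child.
At D: go right to Y.
  Visit Y.
  At Y: go left to K.
    Visit K.
    At K: go left to M.
      M is a leaf — visit M.
    At K: no right child.
  At Y: go right to R.
    R is a leaf — visit R.
Full pre-order sequence: D, T, W, C, P, N, S, U, A, B, G, E, Y, K, M, R.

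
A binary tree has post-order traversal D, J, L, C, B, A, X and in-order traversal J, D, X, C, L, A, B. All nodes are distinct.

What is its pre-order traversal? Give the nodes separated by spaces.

X J D A C L B

The last element of post-order is the root; it splits in-order into left and right subtrees.
Root X: left subtree has 2 nodes {J, D}, right has 4 {C, L, A, B}.
  Root J: left subtree has 0 nodes { }, right has 1 {D}.
  Root A: left subtree has 2 nodes {C, L}, right has 1 {B}.
    Root C: left subtree has 0 nodes { }, right has 1 {L}.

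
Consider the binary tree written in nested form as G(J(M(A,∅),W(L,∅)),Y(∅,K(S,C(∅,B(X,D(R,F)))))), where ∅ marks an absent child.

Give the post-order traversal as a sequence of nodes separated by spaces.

Post-order visits the left subtree, then the right subtree, then the node.
At G: go left to J.
  At J: go left to M.
    At M: go left to A.
      A is a leaf — visit A.
    At M: no right child.
    Visit M.
  At J: go right to W.
    At W: go left to L.
      L is a leaf — visit L.
    At W: no right child.
    Visit W.
  Visit J.
At G: go right to Y.
  At Y: no left child.
  At Y: go right to K.
    At K: go left to S.
      S is a leaf — visit S.
    At K: go right to C.
      At C: no left child.
      At C: go right to B.
        At B: go left to X.
          X is a leaf — visit X.
        At B: go right to D.
          At D: go left to R.
            R is a leaf — visit R.
          At D: go right to F.
            F is a leaf — visit F.
          Visit D.
        Visit B.
      Visit C.
    Visit K.
  Visit Y.
Visit G.

A M L W J S X R F D B C K Y G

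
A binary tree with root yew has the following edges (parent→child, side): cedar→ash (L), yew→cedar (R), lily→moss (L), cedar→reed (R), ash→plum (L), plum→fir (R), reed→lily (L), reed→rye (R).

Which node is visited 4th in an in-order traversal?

In-order visits the left subtree, then the node, then the right subtree.
At yew: no left child.
Visit yew.
At yew: go right to cedar.
  At cedar: go left to ash.
    At ash: go left to plum.
      At plum: no left child.
      Visit plum.
      At plum: go right to fir.
        fir is a leaf — visit fir.
    Visit ash.
    At ash: no right child.
  Visit cedar.
  At cedar: go right to reed.
    At reed: go left to lily.
      At lily: go left to moss.
        moss is a leaf — visit moss.
      Visit lily.
      At lily: no right child.
    Visit reed.
    At reed: go right to rye.
      rye is a leaf — visit rye.
Full in-order sequence: yew, plum, fir, ash, cedar, moss, lily, reed, rye.

ash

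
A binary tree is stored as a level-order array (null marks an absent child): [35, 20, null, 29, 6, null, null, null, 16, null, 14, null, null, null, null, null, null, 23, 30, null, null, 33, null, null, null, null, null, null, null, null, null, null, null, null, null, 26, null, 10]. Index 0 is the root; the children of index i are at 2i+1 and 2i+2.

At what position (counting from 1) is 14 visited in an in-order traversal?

10

In-order visits the left subtree, then the node, then the right subtree.
At 35: go left to 20.
  At 20: go left to 29.
    At 29: no left child.
    Visit 29.
    At 29: go right to 16.
      At 16: go left to 23.
        At 23: go left to 26.
          26 is a leaf — visit 26.
        Visit 23.
        At 23: no right child.
      Visit 16.
      At 16: go right to 30.
        At 30: go left to 10.
          10 is a leaf — visit 10.
        Visit 30.
        At 30: no right child.
  Visit 20.
  At 20: go right to 6.
    At 6: no left child.
    Visit 6.
    At 6: go right to 14.
      At 14: go left to 33.
        33 is a leaf — visit 33.
      Visit 14.
      At 14: no right child.
Visit 35.
At 35: no right child.
Full in-order sequence: 29, 26, 23, 16, 10, 30, 20, 6, 33, 14, 35.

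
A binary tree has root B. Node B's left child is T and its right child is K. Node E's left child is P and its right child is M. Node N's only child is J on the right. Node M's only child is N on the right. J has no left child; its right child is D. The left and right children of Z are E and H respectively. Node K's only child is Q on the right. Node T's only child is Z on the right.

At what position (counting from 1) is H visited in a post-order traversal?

Post-order visits the left subtree, then the right subtree, then the node.
At B: go left to T.
  At T: no left child.
  At T: go right to Z.
    At Z: go left to E.
      At E: go left to P.
        P is a leaf — visit P.
      At E: go right to M.
        At M: no left child.
        At M: go right to N.
          At N: no left child.
          At N: go right to J.
            At J: no left child.
            At J: go right to D.
              D is a leaf — visit D.
            Visit J.
          Visit N.
        Visit M.
      Visit E.
    At Z: go right to H.
      H is a leaf — visit H.
    Visit Z.
  Visit T.
At B: go right to K.
  At K: no left child.
  At K: go right to Q.
    Q is a leaf — visit Q.
  Visit K.
Visit B.
Full post-order sequence: P, D, J, N, M, E, H, Z, T, Q, K, B.

7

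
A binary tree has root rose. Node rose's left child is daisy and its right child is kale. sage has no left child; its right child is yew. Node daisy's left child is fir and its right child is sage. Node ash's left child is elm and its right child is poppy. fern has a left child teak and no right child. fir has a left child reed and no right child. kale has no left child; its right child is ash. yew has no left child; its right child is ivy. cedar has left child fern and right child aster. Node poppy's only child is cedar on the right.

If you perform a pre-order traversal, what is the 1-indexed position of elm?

Pre-order visits the node, then its left subtree, then its right subtree.
Visit rose.
At rose: go left to daisy.
  Visit daisy.
  At daisy: go left to fir.
    Visit fir.
    At fir: go left to reed.
      reed is a leaf — visit reed.
    At fir: no right child.
  At daisy: go right to sage.
    Visit sage.
    At sage: no left child.
    At sage: go right to yew.
      Visit yew.
      At yew: no left child.
      At yew: go right to ivy.
        ivy is a leaf — visit ivy.
At rose: go right to kale.
  Visit kale.
  At kale: no left child.
  At kale: go right to ash.
    Visit ash.
    At ash: go left to elm.
      elm is a leaf — visit elm.
    At ash: go right to poppy.
      Visit poppy.
      At poppy: no left child.
      At poppy: go right to cedar.
        Visit cedar.
        At cedar: go left to fern.
          Visit fern.
          At fern: go left to teak.
            teak is a leaf — visit teak.
          At fern: no right child.
        At cedar: go right to aster.
          aster is a leaf — visit aster.
Full pre-order sequence: rose, daisy, fir, reed, sage, yew, ivy, kale, ash, elm, poppy, cedar, fern, teak, aster.

10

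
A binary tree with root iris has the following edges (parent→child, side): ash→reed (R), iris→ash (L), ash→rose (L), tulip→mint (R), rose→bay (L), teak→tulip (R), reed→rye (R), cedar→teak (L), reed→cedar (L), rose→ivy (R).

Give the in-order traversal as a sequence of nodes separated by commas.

In-order visits the left subtree, then the node, then the right subtree.
At iris: go left to ash.
  At ash: go left to rose.
    At rose: go left to bay.
      bay is a leaf — visit bay.
    Visit rose.
    At rose: go right to ivy.
      ivy is a leaf — visit ivy.
  Visit ash.
  At ash: go right to reed.
    At reed: go left to cedar.
      At cedar: go left to teak.
        At teak: no left child.
        Visit teak.
        At teak: go right to tulip.
          At tulip: no left child.
          Visit tulip.
          At tulip: go right to mint.
            mint is a leaf — visit mint.
      Visit cedar.
      At cedar: no right child.
    Visit reed.
    At reed: go right to rye.
      rye is a leaf — visit rye.
Visit iris.
At iris: no right child.

bay, rose, ivy, ash, teak, tulip, mint, cedar, reed, rye, iris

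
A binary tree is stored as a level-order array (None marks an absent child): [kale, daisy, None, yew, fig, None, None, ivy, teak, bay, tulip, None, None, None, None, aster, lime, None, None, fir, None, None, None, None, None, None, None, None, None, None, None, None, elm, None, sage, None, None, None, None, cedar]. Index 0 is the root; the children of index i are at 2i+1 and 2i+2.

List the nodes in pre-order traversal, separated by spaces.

kale daisy yew ivy aster elm lime sage teak fig bay fir cedar tulip

Pre-order visits the node, then its left subtree, then its right subtree.
Visit kale.
At kale: go left to daisy.
  Visit daisy.
  At daisy: go left to yew.
    Visit yew.
    At yew: go left to ivy.
      Visit ivy.
      At ivy: go left to aster.
        Visit aster.
        At aster: no left child.
        At aster: go right to elm.
          elm is a leaf — visit elm.
      At ivy: go right to lime.
        Visit lime.
        At lime: no left child.
        At lime: go right to sage.
          sage is a leaf — visit sage.
    At yew: go right to teak.
      teak is a leaf — visit teak.
  At daisy: go right to fig.
    Visit fig.
    At fig: go left to bay.
      Visit bay.
      At bay: go left to fir.
        Visit fir.
        At fir: go left to cedar.
          cedar is a leaf — visit cedar.
        At fir: no right child.
      At bay: no right child.
    At fig: go right to tulip.
      tulip is a leaf — visit tulip.
At kale: no right child.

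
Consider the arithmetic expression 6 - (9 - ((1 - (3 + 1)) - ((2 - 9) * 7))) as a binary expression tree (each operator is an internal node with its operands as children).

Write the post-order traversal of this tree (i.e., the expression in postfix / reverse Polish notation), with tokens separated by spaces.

Post-order on an expression tree gives postfix notation: for each operator, emit left operand, right operand, then the operator.

6 9 1 3 1 + - 2 9 - 7 * - - -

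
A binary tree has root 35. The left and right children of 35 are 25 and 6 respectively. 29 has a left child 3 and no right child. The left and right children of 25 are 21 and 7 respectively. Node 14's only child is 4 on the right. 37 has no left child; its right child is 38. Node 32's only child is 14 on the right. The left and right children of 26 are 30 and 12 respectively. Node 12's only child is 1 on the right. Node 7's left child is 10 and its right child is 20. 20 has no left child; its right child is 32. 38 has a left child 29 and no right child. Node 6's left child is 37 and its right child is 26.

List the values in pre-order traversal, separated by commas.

Pre-order visits the node, then its left subtree, then its right subtree.
Visit 35.
At 35: go left to 25.
  Visit 25.
  At 25: go left to 21.
    21 is a leaf — visit 21.
  At 25: go right to 7.
    Visit 7.
    At 7: go left to 10.
      10 is a leaf — visit 10.
    At 7: go right to 20.
      Visit 20.
      At 20: no left child.
      At 20: go right to 32.
        Visit 32.
        At 32: no left child.
        At 32: go right to 14.
          Visit 14.
          At 14: no left child.
          At 14: go right to 4.
            4 is a leaf — visit 4.
At 35: go right to 6.
  Visit 6.
  At 6: go left to 37.
    Visit 37.
    At 37: no left child.
    At 37: go right to 38.
      Visit 38.
      At 38: go left to 29.
        Visit 29.
        At 29: go left to 3.
          3 is a leaf — visit 3.
        At 29: no right child.
      At 38: no right child.
  At 6: go right to 26.
    Visit 26.
    At 26: go left to 30.
      30 is a leaf — visit 30.
    At 26: go right to 12.
      Visit 12.
      At 12: no left child.
      At 12: go right to 1.
        1 is a leaf — visit 1.

35, 25, 21, 7, 10, 20, 32, 14, 4, 6, 37, 38, 29, 3, 26, 30, 12, 1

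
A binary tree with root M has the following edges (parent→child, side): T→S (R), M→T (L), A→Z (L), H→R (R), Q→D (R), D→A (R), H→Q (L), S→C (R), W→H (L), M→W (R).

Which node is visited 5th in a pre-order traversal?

W

Pre-order visits the node, then its left subtree, then its right subtree.
Visit M.
At M: go left to T.
  Visit T.
  At T: no left child.
  At T: go right to S.
    Visit S.
    At S: no left child.
    At S: go right to C.
      C is a leaf — visit C.
At M: go right to W.
  Visit W.
  At W: go left to H.
    Visit H.
    At H: go left to Q.
      Visit Q.
      At Q: no left child.
      At Q: go right to D.
        Visit D.
        At D: no left child.
        At D: go right to A.
          Visit A.
          At A: go left to Z.
            Z is a leaf — visit Z.
          At A: no right child.
    At H: go right to R.
      R is a leaf — visit R.
  At W: no right child.
Full pre-order sequence: M, T, S, C, W, H, Q, D, A, Z, R.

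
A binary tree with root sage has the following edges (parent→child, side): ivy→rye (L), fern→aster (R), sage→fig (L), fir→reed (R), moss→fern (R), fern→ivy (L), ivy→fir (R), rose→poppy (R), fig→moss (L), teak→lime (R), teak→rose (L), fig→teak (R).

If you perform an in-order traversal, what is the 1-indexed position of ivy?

3

In-order visits the left subtree, then the node, then the right subtree.
At sage: go left to fig.
  At fig: go left to moss.
    At moss: no left child.
    Visit moss.
    At moss: go right to fern.
      At fern: go left to ivy.
        At ivy: go left to rye.
          rye is a leaf — visit rye.
        Visit ivy.
        At ivy: go right to fir.
          At fir: no left child.
          Visit fir.
          At fir: go right to reed.
            reed is a leaf — visit reed.
      Visit fern.
      At fern: go right to aster.
        aster is a leaf — visit aster.
  Visit fig.
  At fig: go right to teak.
    At teak: go left to rose.
      At rose: no left child.
      Visit rose.
      At rose: go right to poppy.
        poppy is a leaf — visit poppy.
    Visit teak.
    At teak: go right to lime.
      lime is a leaf — visit lime.
Visit sage.
At sage: no right child.
Full in-order sequence: moss, rye, ivy, fir, reed, fern, aster, fig, rose, poppy, teak, lime, sage.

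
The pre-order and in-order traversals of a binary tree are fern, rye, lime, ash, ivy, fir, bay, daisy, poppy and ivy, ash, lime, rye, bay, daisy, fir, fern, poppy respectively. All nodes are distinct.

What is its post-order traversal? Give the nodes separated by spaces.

ivy ash lime daisy bay fir rye poppy fern

The first element of pre-order is the root; it splits in-order into left and right subtrees.
Root fern: left subtree has 7 nodes {ivy, ash, lime, rye, bay, daisy, fir}, right has 1 {poppy}.
  Root rye: left subtree has 3 nodes {ivy, ash, lime}, right has 3 {bay, daisy, fir}.
    Root lime: left subtree has 2 nodes {ivy, ash}, right has 0 { }.
      Root ash: left subtree has 1 node {ivy}, right has 0 { }.
    Root fir: left subtree has 2 nodes {bay, daisy}, right has 0 { }.
      Root bay: left subtree has 0 nodes { }, right has 1 {daisy}.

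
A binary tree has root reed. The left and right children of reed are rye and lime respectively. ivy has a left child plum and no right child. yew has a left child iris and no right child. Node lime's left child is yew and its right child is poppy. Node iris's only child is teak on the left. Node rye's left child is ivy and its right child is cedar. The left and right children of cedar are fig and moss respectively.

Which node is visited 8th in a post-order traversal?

Post-order visits the left subtree, then the right subtree, then the node.
At reed: go left to rye.
  At rye: go left to ivy.
    At ivy: go left to plum.
      plum is a leaf — visit plum.
    At ivy: no right child.
    Visit ivy.
  At rye: go right to cedar.
    At cedar: go left to fig.
      fig is a leaf — visit fig.
    At cedar: go right to moss.
      moss is a leaf — visit moss.
    Visit cedar.
  Visit rye.
At reed: go right to lime.
  At lime: go left to yew.
    At yew: go left to iris.
      At iris: go left to teak.
        teak is a leaf — visit teak.
      At iris: no right child.
      Visit iris.
    At yew: no right child.
    Visit yew.
  At lime: go right to poppy.
    poppy is a leaf — visit poppy.
  Visit lime.
Visit reed.
Full post-order sequence: plum, ivy, fig, moss, cedar, rye, teak, iris, yew, poppy, lime, reed.

iris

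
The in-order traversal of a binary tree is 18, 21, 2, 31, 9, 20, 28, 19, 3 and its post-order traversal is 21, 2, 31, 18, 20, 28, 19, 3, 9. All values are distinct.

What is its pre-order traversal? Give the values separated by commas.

The last element of post-order is the root; it splits in-order into left and right subtrees.
Root 9: left subtree has 4 nodes {18, 21, 2, 31}, right has 4 {20, 28, 19, 3}.
  Root 18: left subtree has 0 nodes { }, right has 3 {21, 2, 31}.
    Root 31: left subtree has 2 nodes {21, 2}, right has 0 { }.
      Root 2: left subtree has 1 node {21}, right has 0 { }.
  Root 3: left subtree has 3 nodes {20, 28, 19}, right has 0 { }.
    Root 19: left subtree has 2 nodes {20, 28}, right has 0 { }.
      Root 28: left subtree has 1 node {20}, right has 0 { }.

9, 18, 31, 2, 21, 3, 19, 28, 20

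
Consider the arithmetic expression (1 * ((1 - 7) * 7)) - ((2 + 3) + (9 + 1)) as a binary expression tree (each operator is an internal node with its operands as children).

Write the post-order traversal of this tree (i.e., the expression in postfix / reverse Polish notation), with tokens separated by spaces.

Post-order on an expression tree gives postfix notation: for each operator, emit left operand, right operand, then the operator.

1 1 7 - 7 * * 2 3 + 9 1 + + -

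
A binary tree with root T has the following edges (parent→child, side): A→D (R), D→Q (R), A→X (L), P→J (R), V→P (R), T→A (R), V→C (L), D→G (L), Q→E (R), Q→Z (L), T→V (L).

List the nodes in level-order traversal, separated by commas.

T, V, A, C, P, X, D, J, G, Q, Z, E

Level-order visits nodes level by level from the root, left to right within each level.
Level 0: T
Level 1: V, A
Level 2: C, P, X, D
Level 3: J, G, Q
Level 4: Z, E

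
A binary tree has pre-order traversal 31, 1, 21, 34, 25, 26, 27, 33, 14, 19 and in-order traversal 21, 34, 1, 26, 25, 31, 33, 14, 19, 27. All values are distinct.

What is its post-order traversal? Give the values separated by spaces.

The first element of pre-order is the root; it splits in-order into left and right subtrees.
Root 31: left subtree has 5 nodes {21, 34, 1, 26, 25}, right has 4 {33, 14, 19, 27}.
  Root 1: left subtree has 2 nodes {21, 34}, right has 2 {26, 25}.
    Root 21: left subtree has 0 nodes { }, right has 1 {34}.
    Root 25: left subtree has 1 node {26}, right has 0 { }.
  Root 27: left subtree has 3 nodes {33, 14, 19}, right has 0 { }.
    Root 33: left subtree has 0 nodes { }, right has 2 {14, 19}.
      Root 14: left subtree has 0 nodes { }, right has 1 {19}.

34 21 26 25 1 19 14 33 27 31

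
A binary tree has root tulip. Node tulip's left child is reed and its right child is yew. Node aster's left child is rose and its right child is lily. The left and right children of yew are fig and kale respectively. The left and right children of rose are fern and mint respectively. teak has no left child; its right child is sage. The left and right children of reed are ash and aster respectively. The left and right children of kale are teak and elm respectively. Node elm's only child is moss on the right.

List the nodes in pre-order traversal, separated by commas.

tulip, reed, ash, aster, rose, fern, mint, lily, yew, fig, kale, teak, sage, elm, moss

Pre-order visits the node, then its left subtree, then its right subtree.
Visit tulip.
At tulip: go left to reed.
  Visit reed.
  At reed: go left to ash.
    ash is a leaf — visit ash.
  At reed: go right to aster.
    Visit aster.
    At aster: go left to rose.
      Visit rose.
      At rose: go left to fern.
        fern is a leaf — visit fern.
      At rose: go right to mint.
        mint is a leaf — visit mint.
    At aster: go right to lily.
      lily is a leaf — visit lily.
At tulip: go right to yew.
  Visit yew.
  At yew: go left to fig.
    fig is a leaf — visit fig.
  At yew: go right to kale.
    Visit kale.
    At kale: go left to teak.
      Visit teak.
      At teak: no left child.
      At teak: go right to sage.
        sage is a leaf — visit sage.
    At kale: go right to elm.
      Visit elm.
      At elm: no left child.
      At elm: go right to moss.
        moss is a leaf — visit moss.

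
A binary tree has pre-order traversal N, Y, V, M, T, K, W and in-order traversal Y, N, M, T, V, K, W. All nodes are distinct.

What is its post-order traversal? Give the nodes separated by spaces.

Y T M W K V N

The first element of pre-order is the root; it splits in-order into left and right subtrees.
Root N: left subtree has 1 node {Y}, right has 5 {M, T, V, K, W}.
  Root V: left subtree has 2 nodes {M, T}, right has 2 {K, W}.
    Root M: left subtree has 0 nodes { }, right has 1 {T}.
    Root K: left subtree has 0 nodes { }, right has 1 {W}.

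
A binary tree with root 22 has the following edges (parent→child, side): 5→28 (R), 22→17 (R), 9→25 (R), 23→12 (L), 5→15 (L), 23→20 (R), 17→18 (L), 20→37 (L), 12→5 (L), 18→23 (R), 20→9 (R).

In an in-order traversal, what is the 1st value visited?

22

In-order visits the left subtree, then the node, then the right subtree.
At 22: no left child.
Visit 22.
At 22: go right to 17.
  At 17: go left to 18.
    At 18: no left child.
    Visit 18.
    At 18: go right to 23.
      At 23: go left to 12.
        At 12: go left to 5.
          At 5: go left to 15.
            15 is a leaf — visit 15.
          Visit 5.
          At 5: go right to 28.
            28 is a leaf — visit 28.
        Visit 12.
        At 12: no right child.
      Visit 23.
      At 23: go right to 20.
        At 20: go left to 37.
          37 is a leaf — visit 37.
        Visit 20.
        At 20: go right to 9.
          At 9: no left child.
          Visit 9.
          At 9: go right to 25.
            25 is a leaf — visit 25.
  Visit 17.
  At 17: no right child.
Full in-order sequence: 22, 18, 15, 5, 28, 12, 23, 37, 20, 9, 25, 17.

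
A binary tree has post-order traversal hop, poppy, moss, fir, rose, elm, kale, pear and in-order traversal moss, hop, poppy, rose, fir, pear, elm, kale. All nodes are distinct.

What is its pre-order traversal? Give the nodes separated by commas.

The last element of post-order is the root; it splits in-order into left and right subtrees.
Root pear: left subtree has 5 nodes {moss, hop, poppy, rose, fir}, right has 2 {elm, kale}.
  Root rose: left subtree has 3 nodes {moss, hop, poppy}, right has 1 {fir}.
    Root moss: left subtree has 0 nodes { }, right has 2 {hop, poppy}.
      Root poppy: left subtree has 1 node {hop}, right has 0 { }.
  Root kale: left subtree has 1 node {elm}, right has 0 { }.

pear, rose, moss, poppy, hop, fir, kale, elm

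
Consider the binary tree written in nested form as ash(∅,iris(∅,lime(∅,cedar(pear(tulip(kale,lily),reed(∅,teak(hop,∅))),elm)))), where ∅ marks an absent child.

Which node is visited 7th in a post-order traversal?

pear

Post-order visits the left subtree, then the right subtree, then the node.
At ash: no left child.
At ash: go right to iris.
  At iris: no left child.
  At iris: go right to lime.
    At lime: no left child.
    At lime: go right to cedar.
      At cedar: go left to pear.
        At pear: go left to tulip.
          At tulip: go left to kale.
            kale is a leaf — visit kale.
          At tulip: go right to lily.
            lily is a leaf — visit lily.
          Visit tulip.
        At pear: go right to reed.
          At reed: no left child.
          At reed: go right to teak.
            At teak: go left to hop.
              hop is a leaf — visit hop.
            At teak: no right child.
            Visit teak.
          Visit reed.
        Visit pear.
      At cedar: go right to elm.
        elm is a leaf — visit elm.
      Visit cedar.
    Visit lime.
  Visit iris.
Visit ash.
Full post-order sequence: kale, lily, tulip, hop, teak, reed, pear, elm, cedar, lime, iris, ash.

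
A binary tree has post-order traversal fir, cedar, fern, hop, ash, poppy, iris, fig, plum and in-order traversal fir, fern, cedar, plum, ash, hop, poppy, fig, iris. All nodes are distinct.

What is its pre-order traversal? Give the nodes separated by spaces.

The last element of post-order is the root; it splits in-order into left and right subtrees.
Root plum: left subtree has 3 nodes {fir, fern, cedar}, right has 5 {ash, hop, poppy, fig, iris}.
  Root fern: left subtree has 1 node {fir}, right has 1 {cedar}.
  Root fig: left subtree has 3 nodes {ash, hop, poppy}, right has 1 {iris}.
    Root poppy: left subtree has 2 nodes {ash, hop}, right has 0 { }.
      Root ash: left subtree has 0 nodes { }, right has 1 {hop}.

plum fern fir cedar fig poppy ash hop iris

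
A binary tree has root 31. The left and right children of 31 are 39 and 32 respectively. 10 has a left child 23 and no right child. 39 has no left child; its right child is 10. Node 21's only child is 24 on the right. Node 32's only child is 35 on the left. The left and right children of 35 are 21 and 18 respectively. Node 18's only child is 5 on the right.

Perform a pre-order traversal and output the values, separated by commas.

31, 39, 10, 23, 32, 35, 21, 24, 18, 5

Pre-order visits the node, then its left subtree, then its right subtree.
Visit 31.
At 31: go left to 39.
  Visit 39.
  At 39: no left child.
  At 39: go right to 10.
    Visit 10.
    At 10: go left to 23.
      23 is a leaf — visit 23.
    At 10: no right child.
At 31: go right to 32.
  Visit 32.
  At 32: go left to 35.
    Visit 35.
    At 35: go left to 21.
      Visit 21.
      At 21: no left child.
      At 21: go right to 24.
        24 is a leaf — visit 24.
    At 35: go right to 18.
      Visit 18.
      At 18: no left child.
      At 18: go right to 5.
        5 is a leaf — visit 5.
  At 32: no right child.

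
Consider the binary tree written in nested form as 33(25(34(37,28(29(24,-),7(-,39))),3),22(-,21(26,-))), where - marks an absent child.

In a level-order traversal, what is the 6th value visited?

Level-order visits nodes level by level from the root, left to right within each level.
Level 0: 33
Level 1: 25, 22
Level 2: 34, 3, 21
Level 3: 37, 28, 26
Level 4: 29, 7
Level 5: 24, 39
Full level-order sequence: 33, 25, 22, 34, 3, 21, 37, 28, 26, 29, 7, 24, 39.

21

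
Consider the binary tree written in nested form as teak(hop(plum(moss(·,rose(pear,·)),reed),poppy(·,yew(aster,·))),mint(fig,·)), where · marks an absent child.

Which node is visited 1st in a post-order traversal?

Post-order visits the left subtree, then the right subtree, then the node.
At teak: go left to hop.
  At hop: go left to plum.
    At plum: go left to moss.
      At moss: no left child.
      At moss: go right to rose.
        At rose: go left to pear.
          pear is a leaf — visit pear.
        At rose: no right child.
        Visit rose.
      Visit moss.
    At plum: go right to reed.
      reed is a leaf — visit reed.
    Visit plum.
  At hop: go right to poppy.
    At poppy: no left child.
    At poppy: go right to yew.
      At yew: go left to aster.
        aster is a leaf — visit aster.
      At yew: no right child.
      Visit yew.
    Visit poppy.
  Visit hop.
At teak: go right to mint.
  At mint: go left to fig.
    fig is a leaf — visit fig.
  At mint: no right child.
  Visit mint.
Visit teak.
Full post-order sequence: pear, rose, moss, reed, plum, aster, yew, poppy, hop, fig, mint, teak.

pear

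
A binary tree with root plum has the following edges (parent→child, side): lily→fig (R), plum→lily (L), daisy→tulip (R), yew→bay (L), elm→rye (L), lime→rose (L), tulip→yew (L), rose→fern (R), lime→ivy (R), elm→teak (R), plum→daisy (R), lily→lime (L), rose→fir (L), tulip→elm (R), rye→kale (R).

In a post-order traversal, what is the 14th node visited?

Post-order visits the left subtree, then the right subtree, then the node.
At plum: go left to lily.
  At lily: go left to lime.
    At lime: go left to rose.
      At rose: go left to fir.
        fir is a leaf — visit fir.
      At rose: go right to fern.
        fern is a leaf — visit fern.
      Visit rose.
    At lime: go right to ivy.
      ivy is a leaf — visit ivy.
    Visit lime.
  At lily: go right to fig.
    fig is a leaf — visit fig.
  Visit lily.
At plum: go right to daisy.
  At daisy: no left child.
  At daisy: go right to tulip.
    At tulip: go left to yew.
      At yew: go left to bay.
        bay is a leaf — visit bay.
      At yew: no right child.
      Visit yew.
    At tulip: go right to elm.
      At elm: go left to rye.
        At rye: no left child.
        At rye: go right to kale.
          kale is a leaf — visit kale.
        Visit rye.
      At elm: go right to teak.
        teak is a leaf — visit teak.
      Visit elm.
    Visit tulip.
  Visit daisy.
Visit plum.
Full post-order sequence: fir, fern, rose, ivy, lime, fig, lily, bay, yew, kale, rye, teak, elm, tulip, daisy, plum.

tulip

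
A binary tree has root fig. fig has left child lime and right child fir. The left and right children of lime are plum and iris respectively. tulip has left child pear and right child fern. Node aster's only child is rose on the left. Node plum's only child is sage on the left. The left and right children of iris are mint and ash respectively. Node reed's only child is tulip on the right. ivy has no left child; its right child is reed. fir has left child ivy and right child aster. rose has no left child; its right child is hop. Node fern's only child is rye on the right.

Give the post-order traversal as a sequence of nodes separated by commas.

Post-order visits the left subtree, then the right subtree, then the node.
At fig: go left to lime.
  At lime: go left to plum.
    At plum: go left to sage.
      sage is a leaf — visit sage.
    At plum: no right child.
    Visit plum.
  At lime: go right to iris.
    At iris: go left to mint.
      mint is a leaf — visit mint.
    At iris: go right to ash.
      ash is a leaf — visit ash.
    Visit iris.
  Visit lime.
At fig: go right to fir.
  At fir: go left to ivy.
    At ivy: no left child.
    At ivy: go right to reed.
      At reed: no left child.
      At reed: go right to tulip.
        At tulip: go left to pear.
          pear is a leaf — visit pear.
        At tulip: go right to fern.
          At fern: no left child.
          At fern: go right to rye.
            rye is a leaf — visit rye.
          Visit fern.
        Visit tulip.
      Visit reed.
    Visit ivy.
  At fir: go right to aster.
    At aster: go left to rose.
      At rose: no left child.
      At rose: go right to hop.
        hop is a leaf — visit hop.
      Visit rose.
    At aster: no right child.
    Visit aster.
  Visit fir.
Visit fig.

sage, plum, mint, ash, iris, lime, pear, rye, fern, tulip, reed, ivy, hop, rose, aster, fir, fig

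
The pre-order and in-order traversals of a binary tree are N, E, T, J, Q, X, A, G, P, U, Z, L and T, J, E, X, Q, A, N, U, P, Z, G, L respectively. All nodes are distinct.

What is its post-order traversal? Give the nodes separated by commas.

The first element of pre-order is the root; it splits in-order into left and right subtrees.
Root N: left subtree has 6 nodes {T, J, E, X, Q, A}, right has 5 {U, P, Z, G, L}.
  Root E: left subtree has 2 nodes {T, J}, right has 3 {X, Q, A}.
    Root T: left subtree has 0 nodes { }, right has 1 {J}.
    Root Q: left subtree has 1 node {X}, right has 1 {A}.
  Root G: left subtree has 3 nodes {U, P, Z}, right has 1 {L}.
    Root P: left subtree has 1 node {U}, right has 1 {Z}.

J, T, X, A, Q, E, U, Z, P, L, G, N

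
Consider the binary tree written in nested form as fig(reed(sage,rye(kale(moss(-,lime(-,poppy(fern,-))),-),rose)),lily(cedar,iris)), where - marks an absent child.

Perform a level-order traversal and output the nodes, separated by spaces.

Level-order visits nodes level by level from the root, left to right within each level.
Level 0: fig
Level 1: reed, lily
Level 2: sage, rye, cedar, iris
Level 3: kale, rose
Level 4: moss
Level 5: lime
Level 6: poppy
Level 7: fern

fig reed lily sage rye cedar iris kale rose moss lime poppy fern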